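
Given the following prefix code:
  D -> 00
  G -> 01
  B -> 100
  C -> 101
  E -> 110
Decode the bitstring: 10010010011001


Decoding step by step:
Bits 100 -> B
Bits 100 -> B
Bits 100 -> B
Bits 110 -> E
Bits 01 -> G


Decoded message: BBBEG


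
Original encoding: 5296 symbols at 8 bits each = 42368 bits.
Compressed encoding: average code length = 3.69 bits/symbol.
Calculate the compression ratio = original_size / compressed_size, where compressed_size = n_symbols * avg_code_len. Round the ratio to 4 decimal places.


original_size = n_symbols * orig_bits = 5296 * 8 = 42368 bits
compressed_size = n_symbols * avg_code_len = 5296 * 3.69 = 19542.24 bits
ratio = original_size / compressed_size = 42368 / 19542.24 = 2.168

Compression ratio = 2.168


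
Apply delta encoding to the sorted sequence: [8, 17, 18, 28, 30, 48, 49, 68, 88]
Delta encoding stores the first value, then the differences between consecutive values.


First value: 8
Deltas:
  17 - 8 = 9
  18 - 17 = 1
  28 - 18 = 10
  30 - 28 = 2
  48 - 30 = 18
  49 - 48 = 1
  68 - 49 = 19
  88 - 68 = 20


Delta encoded: [8, 9, 1, 10, 2, 18, 1, 19, 20]


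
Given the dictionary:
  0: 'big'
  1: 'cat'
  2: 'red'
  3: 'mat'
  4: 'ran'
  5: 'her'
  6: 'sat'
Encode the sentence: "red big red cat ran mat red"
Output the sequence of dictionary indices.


Look up each word in the dictionary:
  'red' -> 2
  'big' -> 0
  'red' -> 2
  'cat' -> 1
  'ran' -> 4
  'mat' -> 3
  'red' -> 2

Encoded: [2, 0, 2, 1, 4, 3, 2]


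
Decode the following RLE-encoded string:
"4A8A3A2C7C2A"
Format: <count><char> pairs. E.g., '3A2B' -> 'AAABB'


Expanding each <count><char> pair:
  4A -> 'AAAA'
  8A -> 'AAAAAAAA'
  3A -> 'AAA'
  2C -> 'CC'
  7C -> 'CCCCCCC'
  2A -> 'AA'

Decoded = AAAAAAAAAAAAAAACCCCCCCCCAA


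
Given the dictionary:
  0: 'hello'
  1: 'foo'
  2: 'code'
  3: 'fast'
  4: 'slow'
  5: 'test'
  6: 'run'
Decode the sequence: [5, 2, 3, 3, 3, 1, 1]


Look up each index in the dictionary:
  5 -> 'test'
  2 -> 'code'
  3 -> 'fast'
  3 -> 'fast'
  3 -> 'fast'
  1 -> 'foo'
  1 -> 'foo'

Decoded: "test code fast fast fast foo foo"


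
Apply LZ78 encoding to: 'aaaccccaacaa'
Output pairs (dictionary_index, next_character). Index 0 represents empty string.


LZ78 encoding steps:
Dictionary: {0: ''}
Step 1: w='' (idx 0), next='a' -> output (0, 'a'), add 'a' as idx 1
Step 2: w='a' (idx 1), next='a' -> output (1, 'a'), add 'aa' as idx 2
Step 3: w='' (idx 0), next='c' -> output (0, 'c'), add 'c' as idx 3
Step 4: w='c' (idx 3), next='c' -> output (3, 'c'), add 'cc' as idx 4
Step 5: w='c' (idx 3), next='a' -> output (3, 'a'), add 'ca' as idx 5
Step 6: w='a' (idx 1), next='c' -> output (1, 'c'), add 'ac' as idx 6
Step 7: w='aa' (idx 2), end of input -> output (2, '')


Encoded: [(0, 'a'), (1, 'a'), (0, 'c'), (3, 'c'), (3, 'a'), (1, 'c'), (2, '')]


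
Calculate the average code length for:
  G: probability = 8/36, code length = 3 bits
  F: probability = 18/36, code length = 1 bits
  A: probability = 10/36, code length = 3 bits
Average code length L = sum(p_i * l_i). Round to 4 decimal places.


Weighted contributions p_i * l_i:
  G: (8/36) * 3 = 24/36
  F: (18/36) * 1 = 18/36
  A: (10/36) * 3 = 30/36
Sum = (24 + 18 + 30)/36 = 72/36

L = 72/36 = 2.0000 bits/symbol


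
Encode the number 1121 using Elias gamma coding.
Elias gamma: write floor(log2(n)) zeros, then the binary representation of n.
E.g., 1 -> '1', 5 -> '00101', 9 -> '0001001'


num_bits = floor(log2(1121)) + 1 = 11
leading_zeros = num_bits - 1 = 10
binary(1121) = 10001100001

Elias gamma(1121) = '0000000000' + '10001100001' = 000000000010001100001 (21 bits)


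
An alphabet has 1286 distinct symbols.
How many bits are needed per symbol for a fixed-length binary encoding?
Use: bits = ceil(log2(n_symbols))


log2(1286) = 10.3287
Bracket: 2^10 = 1024 < 1286 <= 2^11 = 2048
So ceil(log2(1286)) = 11

bits = ceil(log2(1286)) = ceil(10.3287) = 11 bits


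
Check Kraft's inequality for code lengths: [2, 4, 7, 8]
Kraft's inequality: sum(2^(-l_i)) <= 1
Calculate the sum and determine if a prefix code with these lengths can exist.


Sum = 2^(-2) + 2^(-4) + 2^(-7) + 2^(-8)
    = 0.25 + 0.0625 + 0.0078125 + 0.00390625
    = 83/256 = 0.32421875
Since 0.32421875 <= 1, Kraft's inequality IS satisfied.
A prefix code with these lengths CAN exist.

Kraft sum = 0.32421875. Satisfied.


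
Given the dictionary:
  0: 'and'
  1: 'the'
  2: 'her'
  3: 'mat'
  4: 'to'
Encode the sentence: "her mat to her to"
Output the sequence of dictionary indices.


Look up each word in the dictionary:
  'her' -> 2
  'mat' -> 3
  'to' -> 4
  'her' -> 2
  'to' -> 4

Encoded: [2, 3, 4, 2, 4]


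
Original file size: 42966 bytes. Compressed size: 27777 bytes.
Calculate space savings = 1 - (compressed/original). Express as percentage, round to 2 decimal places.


ratio = compressed/original = 27777/42966 = 0.646488
savings = 1 - ratio = 1 - 0.646488 = 0.353512
as a percentage: 0.353512 * 100 = 35.35%

Space savings = 1 - 27777/42966 = 35.35%


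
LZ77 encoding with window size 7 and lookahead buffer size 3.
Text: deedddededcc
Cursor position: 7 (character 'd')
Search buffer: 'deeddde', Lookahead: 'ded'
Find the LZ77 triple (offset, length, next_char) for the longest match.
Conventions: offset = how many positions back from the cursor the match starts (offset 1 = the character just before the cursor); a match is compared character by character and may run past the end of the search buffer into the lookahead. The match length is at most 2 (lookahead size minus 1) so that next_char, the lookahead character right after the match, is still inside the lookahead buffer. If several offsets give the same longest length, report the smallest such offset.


Try each offset into the search buffer:
  offset=1 (pos 6, char 'e'): match length 0
  offset=2 (pos 5, char 'd'): match length 2
  offset=3 (pos 4, char 'd'): match length 1
  offset=4 (pos 3, char 'd'): match length 1
  offset=5 (pos 2, char 'e'): match length 0
  offset=6 (pos 1, char 'e'): match length 0
  offset=7 (pos 0, char 'd'): match length 2
Longest match has length 2, found at offsets 2, 7; take the smallest, offset 2.
next_char = character at position 7 + 2 = 9 -> 'd'

Best match: offset=2, length=2 (matching 'de' starting at position 5)
LZ77 triple: (2, 2, 'd')


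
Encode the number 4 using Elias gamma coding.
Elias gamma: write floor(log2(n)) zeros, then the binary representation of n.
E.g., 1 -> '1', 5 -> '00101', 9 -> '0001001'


num_bits = floor(log2(4)) + 1 = 3
leading_zeros = num_bits - 1 = 2
binary(4) = 100

Elias gamma(4) = '00' + '100' = 00100 (5 bits)


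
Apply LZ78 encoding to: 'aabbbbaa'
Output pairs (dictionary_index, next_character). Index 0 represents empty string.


LZ78 encoding steps:
Dictionary: {0: ''}
Step 1: w='' (idx 0), next='a' -> output (0, 'a'), add 'a' as idx 1
Step 2: w='a' (idx 1), next='b' -> output (1, 'b'), add 'ab' as idx 2
Step 3: w='' (idx 0), next='b' -> output (0, 'b'), add 'b' as idx 3
Step 4: w='b' (idx 3), next='b' -> output (3, 'b'), add 'bb' as idx 4
Step 5: w='a' (idx 1), next='a' -> output (1, 'a'), add 'aa' as idx 5


Encoded: [(0, 'a'), (1, 'b'), (0, 'b'), (3, 'b'), (1, 'a')]


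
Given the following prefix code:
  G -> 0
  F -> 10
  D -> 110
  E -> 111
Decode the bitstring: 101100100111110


Decoding step by step:
Bits 10 -> F
Bits 110 -> D
Bits 0 -> G
Bits 10 -> F
Bits 0 -> G
Bits 111 -> E
Bits 110 -> D


Decoded message: FDGFGED


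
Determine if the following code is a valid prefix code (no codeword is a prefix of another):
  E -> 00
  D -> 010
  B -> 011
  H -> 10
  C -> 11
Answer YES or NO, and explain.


Checking each pair (does one codeword prefix another?):
  E='00' vs D='010': no prefix
  E='00' vs B='011': no prefix
  E='00' vs H='10': no prefix
  E='00' vs C='11': no prefix
  D='010' vs E='00': no prefix
  D='010' vs B='011': no prefix
  D='010' vs H='10': no prefix
  D='010' vs C='11': no prefix
  B='011' vs E='00': no prefix
  B='011' vs D='010': no prefix
  B='011' vs H='10': no prefix
  B='011' vs C='11': no prefix
  H='10' vs E='00': no prefix
  H='10' vs D='010': no prefix
  H='10' vs B='011': no prefix
  H='10' vs C='11': no prefix
  C='11' vs E='00': no prefix
  C='11' vs D='010': no prefix
  C='11' vs B='011': no prefix
  C='11' vs H='10': no prefix
No violation found over all pairs.

YES -- this is a valid prefix code. No codeword is a prefix of any other codeword.


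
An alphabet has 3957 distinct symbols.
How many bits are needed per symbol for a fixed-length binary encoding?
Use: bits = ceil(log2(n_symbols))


log2(3957) = 11.9502
Bracket: 2^11 = 2048 < 3957 <= 2^12 = 4096
So ceil(log2(3957)) = 12

bits = ceil(log2(3957)) = ceil(11.9502) = 12 bits


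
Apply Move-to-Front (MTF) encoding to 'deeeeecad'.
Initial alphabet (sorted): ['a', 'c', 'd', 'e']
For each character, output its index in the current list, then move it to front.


MTF encoding:
'd': index 2 in ['a', 'c', 'd', 'e'] -> ['d', 'a', 'c', 'e']
'e': index 3 in ['d', 'a', 'c', 'e'] -> ['e', 'd', 'a', 'c']
'e': index 0 in ['e', 'd', 'a', 'c'] -> ['e', 'd', 'a', 'c']
'e': index 0 in ['e', 'd', 'a', 'c'] -> ['e', 'd', 'a', 'c']
'e': index 0 in ['e', 'd', 'a', 'c'] -> ['e', 'd', 'a', 'c']
'e': index 0 in ['e', 'd', 'a', 'c'] -> ['e', 'd', 'a', 'c']
'c': index 3 in ['e', 'd', 'a', 'c'] -> ['c', 'e', 'd', 'a']
'a': index 3 in ['c', 'e', 'd', 'a'] -> ['a', 'c', 'e', 'd']
'd': index 3 in ['a', 'c', 'e', 'd'] -> ['d', 'a', 'c', 'e']


Output: [2, 3, 0, 0, 0, 0, 3, 3, 3]


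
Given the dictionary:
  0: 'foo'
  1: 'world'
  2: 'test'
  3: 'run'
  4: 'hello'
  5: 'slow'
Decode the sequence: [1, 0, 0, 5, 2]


Look up each index in the dictionary:
  1 -> 'world'
  0 -> 'foo'
  0 -> 'foo'
  5 -> 'slow'
  2 -> 'test'

Decoded: "world foo foo slow test"


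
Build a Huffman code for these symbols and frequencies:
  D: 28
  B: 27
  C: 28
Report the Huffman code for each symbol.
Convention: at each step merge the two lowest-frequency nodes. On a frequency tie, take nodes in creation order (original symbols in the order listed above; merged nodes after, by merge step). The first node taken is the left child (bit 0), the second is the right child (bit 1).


Huffman tree construction:
Step 1: Merge B(27) + D(28) = 55
Step 2: Merge C(28) + (B+D)(55) = 83
Read each symbol's code off the tree from the root (left child = 0, right child = 1).

Codes:
  D: 11 (length 2)
  B: 10 (length 2)
  C: 0 (length 1)
Average code length: 138/83 = 1.6627 bits/symbol


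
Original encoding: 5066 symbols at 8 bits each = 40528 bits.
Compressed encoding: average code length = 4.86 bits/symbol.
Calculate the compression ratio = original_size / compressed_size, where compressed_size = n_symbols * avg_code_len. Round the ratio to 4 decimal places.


original_size = n_symbols * orig_bits = 5066 * 8 = 40528 bits
compressed_size = n_symbols * avg_code_len = 5066 * 4.86 = 24620.76 bits
ratio = original_size / compressed_size = 40528 / 24620.76 = 1.6461

Compression ratio = 1.6461


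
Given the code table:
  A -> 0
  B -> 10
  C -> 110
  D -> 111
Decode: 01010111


Decoding:
0 -> A
10 -> B
10 -> B
111 -> D


Result: ABBD


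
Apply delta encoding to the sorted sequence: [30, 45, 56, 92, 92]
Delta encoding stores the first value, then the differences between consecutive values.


First value: 30
Deltas:
  45 - 30 = 15
  56 - 45 = 11
  92 - 56 = 36
  92 - 92 = 0


Delta encoded: [30, 15, 11, 36, 0]


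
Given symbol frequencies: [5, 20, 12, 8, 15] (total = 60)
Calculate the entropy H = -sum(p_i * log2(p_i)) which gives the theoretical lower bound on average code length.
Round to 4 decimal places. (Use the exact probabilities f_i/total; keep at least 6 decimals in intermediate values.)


Per-symbol terms -p_i * log2(p_i) with p_i = f_i/60:
  p = 5/60 = 0.083333: log2(p) = -3.584963, -p*log2(p) = 0.298747
  p = 20/60 = 0.333333: log2(p) = -1.584963, -p*log2(p) = 0.528321
  p = 12/60 = 0.200000: log2(p) = -2.321928, -p*log2(p) = 0.464386
  p = 8/60 = 0.133333: log2(p) = -2.906891, -p*log2(p) = 0.387585
  p = 15/60 = 0.250000: log2(p) = -2.000000, -p*log2(p) = 0.500000
H = 0.298747 + 0.528321 + 0.464386 + 0.387585 + 0.500000 = 2.179039

H = 2.179 bits/symbol


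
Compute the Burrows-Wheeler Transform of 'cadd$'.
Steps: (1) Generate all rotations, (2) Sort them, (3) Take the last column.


Rotations (sorted):
  0: $cadd -> last char: d
  1: add$c -> last char: c
  2: cadd$ -> last char: $
  3: d$cad -> last char: d
  4: dd$ca -> last char: a


BWT = dc$da


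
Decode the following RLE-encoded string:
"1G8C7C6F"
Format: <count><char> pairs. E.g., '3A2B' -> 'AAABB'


Expanding each <count><char> pair:
  1G -> 'G'
  8C -> 'CCCCCCCC'
  7C -> 'CCCCCCC'
  6F -> 'FFFFFF'

Decoded = GCCCCCCCCCCCCCCCFFFFFF


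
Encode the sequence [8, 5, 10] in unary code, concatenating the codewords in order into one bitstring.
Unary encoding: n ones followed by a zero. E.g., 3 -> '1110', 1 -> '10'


Encode each number as n ones followed by a terminating 0:
  8 -> 111111110 (9 bits)
  5 -> 111110 (6 bits)
  10 -> 11111111110 (11 bits)
Total length = 9 + 6 + 11 = 26 bits.

Unary([8, 5, 10]) = 11111111011111011111111110 (26 bits)


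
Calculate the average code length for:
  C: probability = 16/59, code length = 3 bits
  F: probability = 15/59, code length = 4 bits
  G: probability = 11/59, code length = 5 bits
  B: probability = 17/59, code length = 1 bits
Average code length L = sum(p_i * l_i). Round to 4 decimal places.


Weighted contributions p_i * l_i:
  C: (16/59) * 3 = 48/59
  F: (15/59) * 4 = 60/59
  G: (11/59) * 5 = 55/59
  B: (17/59) * 1 = 17/59
Sum = (48 + 60 + 55 + 17)/59 = 180/59

L = 180/59 = 3.0508 bits/symbol


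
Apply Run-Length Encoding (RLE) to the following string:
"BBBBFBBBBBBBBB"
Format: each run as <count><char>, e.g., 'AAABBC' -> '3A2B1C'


Scanning runs left to right:
  i=0: run of 'B' x 4 -> '4B'
  i=4: run of 'F' x 1 -> '1F'
  i=5: run of 'B' x 9 -> '9B'

RLE = 4B1F9B


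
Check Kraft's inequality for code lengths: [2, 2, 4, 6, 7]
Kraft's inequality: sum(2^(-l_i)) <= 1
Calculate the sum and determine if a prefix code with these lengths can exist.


Sum = 2^(-2) + 2^(-2) + 2^(-4) + 2^(-6) + 2^(-7)
    = 0.25 + 0.25 + 0.0625 + 0.015625 + 0.0078125
    = 75/128 = 0.5859375
Since 0.5859375 <= 1, Kraft's inequality IS satisfied.
A prefix code with these lengths CAN exist.

Kraft sum = 0.5859375. Satisfied.


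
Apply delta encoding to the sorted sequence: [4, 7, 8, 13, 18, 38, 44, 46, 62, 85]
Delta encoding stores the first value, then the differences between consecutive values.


First value: 4
Deltas:
  7 - 4 = 3
  8 - 7 = 1
  13 - 8 = 5
  18 - 13 = 5
  38 - 18 = 20
  44 - 38 = 6
  46 - 44 = 2
  62 - 46 = 16
  85 - 62 = 23


Delta encoded: [4, 3, 1, 5, 5, 20, 6, 2, 16, 23]


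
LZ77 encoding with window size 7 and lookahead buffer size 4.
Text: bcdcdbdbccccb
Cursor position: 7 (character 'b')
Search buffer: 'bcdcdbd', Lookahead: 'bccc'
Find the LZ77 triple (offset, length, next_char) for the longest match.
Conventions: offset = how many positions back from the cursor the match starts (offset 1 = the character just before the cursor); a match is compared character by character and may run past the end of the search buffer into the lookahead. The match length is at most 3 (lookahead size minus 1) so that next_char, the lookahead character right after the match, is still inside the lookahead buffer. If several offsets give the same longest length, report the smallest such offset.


Try each offset into the search buffer:
  offset=1 (pos 6, char 'd'): match length 0
  offset=2 (pos 5, char 'b'): match length 1
  offset=3 (pos 4, char 'd'): match length 0
  offset=4 (pos 3, char 'c'): match length 0
  offset=5 (pos 2, char 'd'): match length 0
  offset=6 (pos 1, char 'c'): match length 0
  offset=7 (pos 0, char 'b'): match length 2
Longest match has length 2 at offset 7.
next_char = character at position 7 + 2 = 9 -> 'c'

Best match: offset=7, length=2 (matching 'bc' starting at position 0)
LZ77 triple: (7, 2, 'c')


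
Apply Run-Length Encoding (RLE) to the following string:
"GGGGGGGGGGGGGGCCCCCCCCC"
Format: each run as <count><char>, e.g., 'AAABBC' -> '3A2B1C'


Scanning runs left to right:
  i=0: run of 'G' x 14 -> '14G'
  i=14: run of 'C' x 9 -> '9C'

RLE = 14G9C


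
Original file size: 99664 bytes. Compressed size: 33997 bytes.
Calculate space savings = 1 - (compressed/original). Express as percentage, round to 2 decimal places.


ratio = compressed/original = 33997/99664 = 0.341116
savings = 1 - ratio = 1 - 0.341116 = 0.658884
as a percentage: 0.658884 * 100 = 65.89%

Space savings = 1 - 33997/99664 = 65.89%


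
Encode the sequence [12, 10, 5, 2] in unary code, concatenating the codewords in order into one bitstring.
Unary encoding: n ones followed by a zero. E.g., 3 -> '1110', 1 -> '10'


Encode each number as n ones followed by a terminating 0:
  12 -> 1111111111110 (13 bits)
  10 -> 11111111110 (11 bits)
  5 -> 111110 (6 bits)
  2 -> 110 (3 bits)
Total length = 13 + 11 + 6 + 3 = 33 bits.

Unary([12, 10, 5, 2]) = 111111111111011111111110111110110 (33 bits)


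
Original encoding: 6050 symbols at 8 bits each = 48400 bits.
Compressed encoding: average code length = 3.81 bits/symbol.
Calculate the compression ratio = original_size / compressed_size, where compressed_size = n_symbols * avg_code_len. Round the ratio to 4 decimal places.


original_size = n_symbols * orig_bits = 6050 * 8 = 48400 bits
compressed_size = n_symbols * avg_code_len = 6050 * 3.81 = 23050.5 bits
ratio = original_size / compressed_size = 48400 / 23050.5 = 2.0997

Compression ratio = 2.0997


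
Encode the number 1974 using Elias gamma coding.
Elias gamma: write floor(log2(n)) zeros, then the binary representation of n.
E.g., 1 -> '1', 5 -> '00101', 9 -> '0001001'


num_bits = floor(log2(1974)) + 1 = 11
leading_zeros = num_bits - 1 = 10
binary(1974) = 11110110110

Elias gamma(1974) = '0000000000' + '11110110110' = 000000000011110110110 (21 bits)


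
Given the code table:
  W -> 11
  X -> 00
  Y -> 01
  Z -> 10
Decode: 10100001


Decoding:
10 -> Z
10 -> Z
00 -> X
01 -> Y


Result: ZZXY


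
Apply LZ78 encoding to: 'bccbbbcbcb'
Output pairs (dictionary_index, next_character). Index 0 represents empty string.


LZ78 encoding steps:
Dictionary: {0: ''}
Step 1: w='' (idx 0), next='b' -> output (0, 'b'), add 'b' as idx 1
Step 2: w='' (idx 0), next='c' -> output (0, 'c'), add 'c' as idx 2
Step 3: w='c' (idx 2), next='b' -> output (2, 'b'), add 'cb' as idx 3
Step 4: w='b' (idx 1), next='b' -> output (1, 'b'), add 'bb' as idx 4
Step 5: w='cb' (idx 3), next='c' -> output (3, 'c'), add 'cbc' as idx 5
Step 6: w='b' (idx 1), end of input -> output (1, '')


Encoded: [(0, 'b'), (0, 'c'), (2, 'b'), (1, 'b'), (3, 'c'), (1, '')]


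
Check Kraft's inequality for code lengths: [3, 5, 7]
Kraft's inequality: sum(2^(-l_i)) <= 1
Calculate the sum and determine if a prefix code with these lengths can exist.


Sum = 2^(-3) + 2^(-5) + 2^(-7)
    = 0.125 + 0.03125 + 0.0078125
    = 21/128 = 0.1640625
Since 0.1640625 <= 1, Kraft's inequality IS satisfied.
A prefix code with these lengths CAN exist.

Kraft sum = 0.1640625. Satisfied.


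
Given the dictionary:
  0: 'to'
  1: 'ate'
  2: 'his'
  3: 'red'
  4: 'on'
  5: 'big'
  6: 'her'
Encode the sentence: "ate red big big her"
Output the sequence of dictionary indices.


Look up each word in the dictionary:
  'ate' -> 1
  'red' -> 3
  'big' -> 5
  'big' -> 5
  'her' -> 6

Encoded: [1, 3, 5, 5, 6]


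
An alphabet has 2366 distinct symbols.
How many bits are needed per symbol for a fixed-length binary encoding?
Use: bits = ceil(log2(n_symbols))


log2(2366) = 11.2082
Bracket: 2^11 = 2048 < 2366 <= 2^12 = 4096
So ceil(log2(2366)) = 12

bits = ceil(log2(2366)) = ceil(11.2082) = 12 bits


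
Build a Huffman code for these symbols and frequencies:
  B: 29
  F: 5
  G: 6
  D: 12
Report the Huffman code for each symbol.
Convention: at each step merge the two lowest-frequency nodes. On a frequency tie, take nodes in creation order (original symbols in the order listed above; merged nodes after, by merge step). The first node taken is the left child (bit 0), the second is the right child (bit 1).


Huffman tree construction:
Step 1: Merge F(5) + G(6) = 11
Step 2: Merge (F+G)(11) + D(12) = 23
Step 3: Merge ((F+G)+D)(23) + B(29) = 52
Read each symbol's code off the tree from the root (left child = 0, right child = 1).

Codes:
  B: 1 (length 1)
  F: 000 (length 3)
  G: 001 (length 3)
  D: 01 (length 2)
Average code length: 86/52 = 1.6538 bits/symbol


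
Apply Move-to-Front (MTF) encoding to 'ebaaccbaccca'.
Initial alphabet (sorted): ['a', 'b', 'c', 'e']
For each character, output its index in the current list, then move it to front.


MTF encoding:
'e': index 3 in ['a', 'b', 'c', 'e'] -> ['e', 'a', 'b', 'c']
'b': index 2 in ['e', 'a', 'b', 'c'] -> ['b', 'e', 'a', 'c']
'a': index 2 in ['b', 'e', 'a', 'c'] -> ['a', 'b', 'e', 'c']
'a': index 0 in ['a', 'b', 'e', 'c'] -> ['a', 'b', 'e', 'c']
'c': index 3 in ['a', 'b', 'e', 'c'] -> ['c', 'a', 'b', 'e']
'c': index 0 in ['c', 'a', 'b', 'e'] -> ['c', 'a', 'b', 'e']
'b': index 2 in ['c', 'a', 'b', 'e'] -> ['b', 'c', 'a', 'e']
'a': index 2 in ['b', 'c', 'a', 'e'] -> ['a', 'b', 'c', 'e']
'c': index 2 in ['a', 'b', 'c', 'e'] -> ['c', 'a', 'b', 'e']
'c': index 0 in ['c', 'a', 'b', 'e'] -> ['c', 'a', 'b', 'e']
'c': index 0 in ['c', 'a', 'b', 'e'] -> ['c', 'a', 'b', 'e']
'a': index 1 in ['c', 'a', 'b', 'e'] -> ['a', 'c', 'b', 'e']


Output: [3, 2, 2, 0, 3, 0, 2, 2, 2, 0, 0, 1]


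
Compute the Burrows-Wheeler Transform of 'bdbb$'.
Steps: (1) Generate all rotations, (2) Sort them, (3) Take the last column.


Rotations (sorted):
  0: $bdbb -> last char: b
  1: b$bdb -> last char: b
  2: bb$bd -> last char: d
  3: bdbb$ -> last char: $
  4: dbb$b -> last char: b


BWT = bbd$b


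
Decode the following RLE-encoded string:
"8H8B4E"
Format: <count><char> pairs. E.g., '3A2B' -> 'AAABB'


Expanding each <count><char> pair:
  8H -> 'HHHHHHHH'
  8B -> 'BBBBBBBB'
  4E -> 'EEEE'

Decoded = HHHHHHHHBBBBBBBBEEEE


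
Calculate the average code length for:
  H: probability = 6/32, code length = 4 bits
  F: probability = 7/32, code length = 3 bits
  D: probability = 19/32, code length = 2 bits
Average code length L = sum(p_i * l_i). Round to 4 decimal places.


Weighted contributions p_i * l_i:
  H: (6/32) * 4 = 24/32
  F: (7/32) * 3 = 21/32
  D: (19/32) * 2 = 38/32
Sum = (24 + 21 + 38)/32 = 83/32

L = 83/32 = 2.5938 bits/symbol


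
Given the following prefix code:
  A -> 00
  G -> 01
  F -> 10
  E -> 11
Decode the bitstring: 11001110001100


Decoding step by step:
Bits 11 -> E
Bits 00 -> A
Bits 11 -> E
Bits 10 -> F
Bits 00 -> A
Bits 11 -> E
Bits 00 -> A


Decoded message: EAEFAEA


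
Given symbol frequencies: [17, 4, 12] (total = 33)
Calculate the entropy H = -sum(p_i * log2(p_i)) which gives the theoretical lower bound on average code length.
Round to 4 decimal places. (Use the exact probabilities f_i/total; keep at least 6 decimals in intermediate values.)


Per-symbol terms -p_i * log2(p_i) with p_i = f_i/33:
  p = 17/33 = 0.515152: log2(p) = -0.956931, -p*log2(p) = 0.492965
  p = 4/33 = 0.121212: log2(p) = -3.044394, -p*log2(p) = 0.369017
  p = 12/33 = 0.363636: log2(p) = -1.459432, -p*log2(p) = 0.530702
H = 0.492965 + 0.369017 + 0.530702 = 1.392684

H = 1.3927 bits/symbol


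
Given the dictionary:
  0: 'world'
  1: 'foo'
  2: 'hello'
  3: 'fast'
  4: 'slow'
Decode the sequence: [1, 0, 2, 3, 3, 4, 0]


Look up each index in the dictionary:
  1 -> 'foo'
  0 -> 'world'
  2 -> 'hello'
  3 -> 'fast'
  3 -> 'fast'
  4 -> 'slow'
  0 -> 'world'

Decoded: "foo world hello fast fast slow world"


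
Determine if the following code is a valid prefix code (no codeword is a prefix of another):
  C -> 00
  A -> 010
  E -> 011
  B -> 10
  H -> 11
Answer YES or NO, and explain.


Checking each pair (does one codeword prefix another?):
  C='00' vs A='010': no prefix
  C='00' vs E='011': no prefix
  C='00' vs B='10': no prefix
  C='00' vs H='11': no prefix
  A='010' vs C='00': no prefix
  A='010' vs E='011': no prefix
  A='010' vs B='10': no prefix
  A='010' vs H='11': no prefix
  E='011' vs C='00': no prefix
  E='011' vs A='010': no prefix
  E='011' vs B='10': no prefix
  E='011' vs H='11': no prefix
  B='10' vs C='00': no prefix
  B='10' vs A='010': no prefix
  B='10' vs E='011': no prefix
  B='10' vs H='11': no prefix
  H='11' vs C='00': no prefix
  H='11' vs A='010': no prefix
  H='11' vs E='011': no prefix
  H='11' vs B='10': no prefix
No violation found over all pairs.

YES -- this is a valid prefix code. No codeword is a prefix of any other codeword.


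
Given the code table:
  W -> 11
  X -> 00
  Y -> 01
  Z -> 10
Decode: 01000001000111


Decoding:
01 -> Y
00 -> X
00 -> X
01 -> Y
00 -> X
01 -> Y
11 -> W


Result: YXXYXYW


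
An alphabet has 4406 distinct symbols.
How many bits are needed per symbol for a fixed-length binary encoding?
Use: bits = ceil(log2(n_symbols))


log2(4406) = 12.1053
Bracket: 2^12 = 4096 < 4406 <= 2^13 = 8192
So ceil(log2(4406)) = 13

bits = ceil(log2(4406)) = ceil(12.1053) = 13 bits


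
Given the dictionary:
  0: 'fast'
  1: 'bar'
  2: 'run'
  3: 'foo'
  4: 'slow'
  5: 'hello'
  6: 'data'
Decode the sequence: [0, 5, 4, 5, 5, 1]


Look up each index in the dictionary:
  0 -> 'fast'
  5 -> 'hello'
  4 -> 'slow'
  5 -> 'hello'
  5 -> 'hello'
  1 -> 'bar'

Decoded: "fast hello slow hello hello bar"


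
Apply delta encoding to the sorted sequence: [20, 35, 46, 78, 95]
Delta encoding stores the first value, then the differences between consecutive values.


First value: 20
Deltas:
  35 - 20 = 15
  46 - 35 = 11
  78 - 46 = 32
  95 - 78 = 17


Delta encoded: [20, 15, 11, 32, 17]


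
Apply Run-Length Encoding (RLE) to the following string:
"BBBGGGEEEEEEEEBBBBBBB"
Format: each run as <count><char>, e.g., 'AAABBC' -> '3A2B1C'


Scanning runs left to right:
  i=0: run of 'B' x 3 -> '3B'
  i=3: run of 'G' x 3 -> '3G'
  i=6: run of 'E' x 8 -> '8E'
  i=14: run of 'B' x 7 -> '7B'

RLE = 3B3G8E7B


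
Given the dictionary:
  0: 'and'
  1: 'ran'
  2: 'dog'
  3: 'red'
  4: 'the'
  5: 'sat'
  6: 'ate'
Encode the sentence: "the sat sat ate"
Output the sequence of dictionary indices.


Look up each word in the dictionary:
  'the' -> 4
  'sat' -> 5
  'sat' -> 5
  'ate' -> 6

Encoded: [4, 5, 5, 6]


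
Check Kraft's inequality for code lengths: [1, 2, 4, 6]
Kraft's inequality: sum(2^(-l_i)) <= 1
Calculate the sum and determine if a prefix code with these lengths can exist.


Sum = 2^(-1) + 2^(-2) + 2^(-4) + 2^(-6)
    = 0.5 + 0.25 + 0.0625 + 0.015625
    = 53/64 = 0.828125
Since 0.828125 <= 1, Kraft's inequality IS satisfied.
A prefix code with these lengths CAN exist.

Kraft sum = 0.828125. Satisfied.


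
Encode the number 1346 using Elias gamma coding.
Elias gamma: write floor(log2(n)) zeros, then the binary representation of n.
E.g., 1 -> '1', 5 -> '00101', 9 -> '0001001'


num_bits = floor(log2(1346)) + 1 = 11
leading_zeros = num_bits - 1 = 10
binary(1346) = 10101000010

Elias gamma(1346) = '0000000000' + '10101000010' = 000000000010101000010 (21 bits)


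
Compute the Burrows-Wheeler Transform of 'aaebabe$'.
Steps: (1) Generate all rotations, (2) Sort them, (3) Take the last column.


Rotations (sorted):
  0: $aaebabe -> last char: e
  1: aaebabe$ -> last char: $
  2: abe$aaeb -> last char: b
  3: aebabe$a -> last char: a
  4: babe$aae -> last char: e
  5: be$aaeba -> last char: a
  6: e$aaebab -> last char: b
  7: ebabe$aa -> last char: a


BWT = e$baeaba


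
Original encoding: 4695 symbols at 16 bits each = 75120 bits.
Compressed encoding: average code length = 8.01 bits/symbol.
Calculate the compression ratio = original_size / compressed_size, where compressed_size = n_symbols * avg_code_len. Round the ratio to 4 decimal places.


original_size = n_symbols * orig_bits = 4695 * 16 = 75120 bits
compressed_size = n_symbols * avg_code_len = 4695 * 8.01 = 37606.95 bits
ratio = original_size / compressed_size = 75120 / 37606.95 = 1.9975

Compression ratio = 1.9975


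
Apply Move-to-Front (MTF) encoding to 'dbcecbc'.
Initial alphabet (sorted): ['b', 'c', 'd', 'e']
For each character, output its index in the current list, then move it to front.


MTF encoding:
'd': index 2 in ['b', 'c', 'd', 'e'] -> ['d', 'b', 'c', 'e']
'b': index 1 in ['d', 'b', 'c', 'e'] -> ['b', 'd', 'c', 'e']
'c': index 2 in ['b', 'd', 'c', 'e'] -> ['c', 'b', 'd', 'e']
'e': index 3 in ['c', 'b', 'd', 'e'] -> ['e', 'c', 'b', 'd']
'c': index 1 in ['e', 'c', 'b', 'd'] -> ['c', 'e', 'b', 'd']
'b': index 2 in ['c', 'e', 'b', 'd'] -> ['b', 'c', 'e', 'd']
'c': index 1 in ['b', 'c', 'e', 'd'] -> ['c', 'b', 'e', 'd']


Output: [2, 1, 2, 3, 1, 2, 1]


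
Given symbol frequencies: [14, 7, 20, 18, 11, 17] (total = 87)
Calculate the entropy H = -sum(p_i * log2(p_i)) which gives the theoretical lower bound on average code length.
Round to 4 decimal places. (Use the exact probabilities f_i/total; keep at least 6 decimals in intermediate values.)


Per-symbol terms -p_i * log2(p_i) with p_i = f_i/87:
  p = 14/87 = 0.160920: log2(p) = -2.635589, -p*log2(p) = 0.424118
  p = 7/87 = 0.080460: log2(p) = -3.635589, -p*log2(p) = 0.292519
  p = 20/87 = 0.229885: log2(p) = -2.121015, -p*log2(p) = 0.487590
  p = 18/87 = 0.206897: log2(p) = -2.273018, -p*log2(p) = 0.470280
  p = 11/87 = 0.126437: log2(p) = -2.983512, -p*log2(p) = 0.377226
  p = 17/87 = 0.195402: log2(p) = -2.355481, -p*log2(p) = 0.460266
H = 0.424118 + 0.292519 + 0.487590 + 0.470280 + 0.377226 + 0.460266 = 2.511999

H = 2.512 bits/symbol


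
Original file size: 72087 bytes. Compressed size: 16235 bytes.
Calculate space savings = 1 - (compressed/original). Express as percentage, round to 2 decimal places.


ratio = compressed/original = 16235/72087 = 0.225214
savings = 1 - ratio = 1 - 0.225214 = 0.774786
as a percentage: 0.774786 * 100 = 77.48%

Space savings = 1 - 16235/72087 = 77.48%


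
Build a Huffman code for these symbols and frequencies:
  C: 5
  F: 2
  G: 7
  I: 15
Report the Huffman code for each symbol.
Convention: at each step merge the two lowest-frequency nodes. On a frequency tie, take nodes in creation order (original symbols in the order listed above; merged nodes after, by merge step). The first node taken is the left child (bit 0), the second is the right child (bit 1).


Huffman tree construction:
Step 1: Merge F(2) + C(5) = 7
Step 2: Merge G(7) + (F+C)(7) = 14
Step 3: Merge (G+(F+C))(14) + I(15) = 29
Read each symbol's code off the tree from the root (left child = 0, right child = 1).

Codes:
  C: 011 (length 3)
  F: 010 (length 3)
  G: 00 (length 2)
  I: 1 (length 1)
Average code length: 50/29 = 1.7241 bits/symbol


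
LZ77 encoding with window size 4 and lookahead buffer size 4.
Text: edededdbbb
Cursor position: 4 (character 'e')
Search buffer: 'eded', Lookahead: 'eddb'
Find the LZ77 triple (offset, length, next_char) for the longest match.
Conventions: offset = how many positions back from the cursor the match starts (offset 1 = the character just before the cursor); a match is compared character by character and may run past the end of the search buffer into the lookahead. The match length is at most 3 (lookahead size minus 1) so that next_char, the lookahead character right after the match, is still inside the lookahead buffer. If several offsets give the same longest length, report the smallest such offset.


Try each offset into the search buffer:
  offset=1 (pos 3, char 'd'): match length 0
  offset=2 (pos 2, char 'e'): match length 2
  offset=3 (pos 1, char 'd'): match length 0
  offset=4 (pos 0, char 'e'): match length 2
Longest match has length 2, found at offsets 2, 4; take the smallest, offset 2.
next_char = character at position 4 + 2 = 6 -> 'd'

Best match: offset=2, length=2 (matching 'ed' starting at position 2)
LZ77 triple: (2, 2, 'd')


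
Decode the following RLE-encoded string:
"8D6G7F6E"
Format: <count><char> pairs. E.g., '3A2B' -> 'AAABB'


Expanding each <count><char> pair:
  8D -> 'DDDDDDDD'
  6G -> 'GGGGGG'
  7F -> 'FFFFFFF'
  6E -> 'EEEEEE'

Decoded = DDDDDDDDGGGGGGFFFFFFFEEEEEE


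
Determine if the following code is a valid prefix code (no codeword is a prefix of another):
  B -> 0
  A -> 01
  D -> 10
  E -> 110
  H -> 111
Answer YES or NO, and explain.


Checking each pair (does one codeword prefix another?):
  B='0' vs A='01': prefix -- VIOLATION

NO -- this is NOT a valid prefix code. B (0) is a prefix of A (01).


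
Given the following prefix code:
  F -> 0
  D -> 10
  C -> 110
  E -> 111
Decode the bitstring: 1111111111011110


Decoding step by step:
Bits 111 -> E
Bits 111 -> E
Bits 111 -> E
Bits 10 -> D
Bits 111 -> E
Bits 10 -> D


Decoded message: EEEDED


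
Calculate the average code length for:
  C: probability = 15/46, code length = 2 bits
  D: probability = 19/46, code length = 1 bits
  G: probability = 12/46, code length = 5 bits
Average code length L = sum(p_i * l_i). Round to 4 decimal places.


Weighted contributions p_i * l_i:
  C: (15/46) * 2 = 30/46
  D: (19/46) * 1 = 19/46
  G: (12/46) * 5 = 60/46
Sum = (30 + 19 + 60)/46 = 109/46

L = 109/46 = 2.3696 bits/symbol


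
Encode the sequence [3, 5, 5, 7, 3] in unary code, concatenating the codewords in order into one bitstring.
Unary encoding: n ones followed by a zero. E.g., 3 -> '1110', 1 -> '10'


Encode each number as n ones followed by a terminating 0:
  3 -> 1110 (4 bits)
  5 -> 111110 (6 bits)
  5 -> 111110 (6 bits)
  7 -> 11111110 (8 bits)
  3 -> 1110 (4 bits)
Total length = 4 + 6 + 6 + 8 + 4 = 28 bits.

Unary([3, 5, 5, 7, 3]) = 1110111110111110111111101110 (28 bits)


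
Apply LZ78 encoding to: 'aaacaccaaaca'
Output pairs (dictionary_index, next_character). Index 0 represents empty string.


LZ78 encoding steps:
Dictionary: {0: ''}
Step 1: w='' (idx 0), next='a' -> output (0, 'a'), add 'a' as idx 1
Step 2: w='a' (idx 1), next='a' -> output (1, 'a'), add 'aa' as idx 2
Step 3: w='' (idx 0), next='c' -> output (0, 'c'), add 'c' as idx 3
Step 4: w='a' (idx 1), next='c' -> output (1, 'c'), add 'ac' as idx 4
Step 5: w='c' (idx 3), next='a' -> output (3, 'a'), add 'ca' as idx 5
Step 6: w='aa' (idx 2), next='c' -> output (2, 'c'), add 'aac' as idx 6
Step 7: w='a' (idx 1), end of input -> output (1, '')


Encoded: [(0, 'a'), (1, 'a'), (0, 'c'), (1, 'c'), (3, 'a'), (2, 'c'), (1, '')]


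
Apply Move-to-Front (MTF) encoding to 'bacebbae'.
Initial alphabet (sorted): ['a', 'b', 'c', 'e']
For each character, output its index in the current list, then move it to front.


MTF encoding:
'b': index 1 in ['a', 'b', 'c', 'e'] -> ['b', 'a', 'c', 'e']
'a': index 1 in ['b', 'a', 'c', 'e'] -> ['a', 'b', 'c', 'e']
'c': index 2 in ['a', 'b', 'c', 'e'] -> ['c', 'a', 'b', 'e']
'e': index 3 in ['c', 'a', 'b', 'e'] -> ['e', 'c', 'a', 'b']
'b': index 3 in ['e', 'c', 'a', 'b'] -> ['b', 'e', 'c', 'a']
'b': index 0 in ['b', 'e', 'c', 'a'] -> ['b', 'e', 'c', 'a']
'a': index 3 in ['b', 'e', 'c', 'a'] -> ['a', 'b', 'e', 'c']
'e': index 2 in ['a', 'b', 'e', 'c'] -> ['e', 'a', 'b', 'c']


Output: [1, 1, 2, 3, 3, 0, 3, 2]


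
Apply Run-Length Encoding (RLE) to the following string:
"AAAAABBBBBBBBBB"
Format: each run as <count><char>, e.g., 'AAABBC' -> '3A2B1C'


Scanning runs left to right:
  i=0: run of 'A' x 5 -> '5A'
  i=5: run of 'B' x 10 -> '10B'

RLE = 5A10B


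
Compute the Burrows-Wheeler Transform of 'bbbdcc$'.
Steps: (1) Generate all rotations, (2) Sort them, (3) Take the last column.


Rotations (sorted):
  0: $bbbdcc -> last char: c
  1: bbbdcc$ -> last char: $
  2: bbdcc$b -> last char: b
  3: bdcc$bb -> last char: b
  4: c$bbbdc -> last char: c
  5: cc$bbbd -> last char: d
  6: dcc$bbb -> last char: b


BWT = c$bbcdb


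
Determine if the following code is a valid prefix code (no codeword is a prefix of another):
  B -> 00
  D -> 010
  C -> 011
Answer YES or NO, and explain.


Checking each pair (does one codeword prefix another?):
  B='00' vs D='010': no prefix
  B='00' vs C='011': no prefix
  D='010' vs B='00': no prefix
  D='010' vs C='011': no prefix
  C='011' vs B='00': no prefix
  C='011' vs D='010': no prefix
No violation found over all pairs.

YES -- this is a valid prefix code. No codeword is a prefix of any other codeword.


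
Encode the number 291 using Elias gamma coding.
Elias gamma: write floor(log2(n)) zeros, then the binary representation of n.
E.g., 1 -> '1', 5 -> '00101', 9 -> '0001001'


num_bits = floor(log2(291)) + 1 = 9
leading_zeros = num_bits - 1 = 8
binary(291) = 100100011

Elias gamma(291) = '00000000' + '100100011' = 00000000100100011 (17 bits)


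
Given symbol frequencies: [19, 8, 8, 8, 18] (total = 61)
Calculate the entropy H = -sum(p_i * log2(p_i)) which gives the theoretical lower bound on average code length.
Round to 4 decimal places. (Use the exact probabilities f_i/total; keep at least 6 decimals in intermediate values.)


Per-symbol terms -p_i * log2(p_i) with p_i = f_i/61:
  p = 19/61 = 0.311475: log2(p) = -1.682810, -p*log2(p) = 0.524154
  p = 8/61 = 0.131148: log2(p) = -2.930737, -p*log2(p) = 0.384359
  p = 8/61 = 0.131148: log2(p) = -2.930737, -p*log2(p) = 0.384359
  p = 8/61 = 0.131148: log2(p) = -2.930737, -p*log2(p) = 0.384359
  p = 18/61 = 0.295082: log2(p) = -1.760812, -p*log2(p) = 0.519584
H = 0.524154 + 0.384359 + 0.384359 + 0.384359 + 0.519584 = 2.196815

H = 2.1968 bits/symbol


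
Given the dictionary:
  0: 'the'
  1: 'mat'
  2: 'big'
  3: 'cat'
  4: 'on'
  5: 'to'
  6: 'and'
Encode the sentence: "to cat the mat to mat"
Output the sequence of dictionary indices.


Look up each word in the dictionary:
  'to' -> 5
  'cat' -> 3
  'the' -> 0
  'mat' -> 1
  'to' -> 5
  'mat' -> 1

Encoded: [5, 3, 0, 1, 5, 1]


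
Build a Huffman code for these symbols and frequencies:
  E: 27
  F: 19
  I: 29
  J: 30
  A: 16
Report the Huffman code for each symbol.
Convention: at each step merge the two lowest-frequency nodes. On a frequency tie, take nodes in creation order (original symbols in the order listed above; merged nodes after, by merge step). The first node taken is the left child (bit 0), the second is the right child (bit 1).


Huffman tree construction:
Step 1: Merge A(16) + F(19) = 35
Step 2: Merge E(27) + I(29) = 56
Step 3: Merge J(30) + (A+F)(35) = 65
Step 4: Merge (E+I)(56) + (J+(A+F))(65) = 121
Read each symbol's code off the tree from the root (left child = 0, right child = 1).

Codes:
  E: 00 (length 2)
  F: 111 (length 3)
  I: 01 (length 2)
  J: 10 (length 2)
  A: 110 (length 3)
Average code length: 277/121 = 2.2893 bits/symbol


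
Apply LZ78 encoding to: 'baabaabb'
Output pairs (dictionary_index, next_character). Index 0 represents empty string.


LZ78 encoding steps:
Dictionary: {0: ''}
Step 1: w='' (idx 0), next='b' -> output (0, 'b'), add 'b' as idx 1
Step 2: w='' (idx 0), next='a' -> output (0, 'a'), add 'a' as idx 2
Step 3: w='a' (idx 2), next='b' -> output (2, 'b'), add 'ab' as idx 3
Step 4: w='a' (idx 2), next='a' -> output (2, 'a'), add 'aa' as idx 4
Step 5: w='b' (idx 1), next='b' -> output (1, 'b'), add 'bb' as idx 5


Encoded: [(0, 'b'), (0, 'a'), (2, 'b'), (2, 'a'), (1, 'b')]


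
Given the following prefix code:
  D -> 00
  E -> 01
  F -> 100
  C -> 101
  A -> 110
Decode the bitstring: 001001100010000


Decoding step by step:
Bits 00 -> D
Bits 100 -> F
Bits 110 -> A
Bits 00 -> D
Bits 100 -> F
Bits 00 -> D


Decoded message: DFADFD


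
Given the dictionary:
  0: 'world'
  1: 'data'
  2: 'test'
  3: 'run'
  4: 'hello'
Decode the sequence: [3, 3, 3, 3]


Look up each index in the dictionary:
  3 -> 'run'
  3 -> 'run'
  3 -> 'run'
  3 -> 'run'

Decoded: "run run run run"


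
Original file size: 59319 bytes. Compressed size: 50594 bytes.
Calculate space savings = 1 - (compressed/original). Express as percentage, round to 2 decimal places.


ratio = compressed/original = 50594/59319 = 0.852914
savings = 1 - ratio = 1 - 0.852914 = 0.147086
as a percentage: 0.147086 * 100 = 14.71%

Space savings = 1 - 50594/59319 = 14.71%
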